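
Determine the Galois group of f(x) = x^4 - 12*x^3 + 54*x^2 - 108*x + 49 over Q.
The polynomial is an irreducible quartic over Q and its discriminant is -8388608, which is not a perfect square, so the Galois group is not contained in A_4. The resolvent cubic y^3 - 54*y^2 + 1100*y - 8136 has exactly one rational root, so the Galois group is C_4 or D_4. The quartic remains irreducible over Q(sqrt(disc)), so the group is D_4.

D_4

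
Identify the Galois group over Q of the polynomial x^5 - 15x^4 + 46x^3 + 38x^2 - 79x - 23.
C_5 (order 5)

The polynomial f is an irreducible quintic over Q, so G = Gal(f/Q) is a transitive subgroup of S_5: one of C_5 (5T1, order 5), D_5 (5T2, order 10), F_20 (5T3, order 20), A_5 (5T4, order 60) or S_5 (5T5, order 120). The discriminant of f is 8121314443264 = 2849792^2, a perfect square, so G is contained in A_5. The transitive groups of degree 5 contained in A_5 are: C_5 (5T1, order 5), D_5 (5T2, order 10), A_5 (5T4, order 60). By Dedekind's theorem, for a prime p not dividing disc(f) the degrees of the irreducible factors of f mod p form the cycle type of an element of G. Factoring f modulo the 14 such primes p <= 59 (skipping 2, 11, 23, which divide the discriminant), each new pattern first appears at: mod 3: f = (x^5 + x^3 + 2x^2 + 2x + 1), pattern 5; mod 43: f = (x + 18)(x + 20)(x + 23)(x + 24)(x + 29), pattern 1+1+1+1+1. No other pattern occurs in this range, so the set of observed cycle types is {5, 1+1+1+1+1}. The candidates containing elements of all these cycle types are C_5 (5T1) of order 5, D_5 (5T2) of order 10, A_5 (5T4) of order 60; the others are excluded. The observed types are precisely the cycle types that occur in C_5 (5T1). Each of the other remaining candidates has further cycle types, and by the Chebotarev density theorem the matching factorization patterns would occur for a proportion of primes equal to their share of the group: D_5 (5T2) additionally contains elements of type 2+2+1 (5 of its 10 elements, about 50% of primes); A_5 (5T4) additionally contains elements of type 3+1+1, 2+2+1 (35 of its 60 elements, about 58% of primes). None of the 14 primes tested shows any such pattern (for each of these groups the chance of that is below 10^-4), which rules them out. Hence G = C_5 (5T1), of order 5.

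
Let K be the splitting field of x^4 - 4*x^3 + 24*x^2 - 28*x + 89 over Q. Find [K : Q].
The degree of the splitting field over Q equals the order of the Galois group, so first determine the group. The polynomial is an irreducible quartic over Q and its discriminant is 26708224 = 5168^2, a perfect square, so the Galois group is contained in A_4. The resolvent cubic y^3 - 24*y^2 - 244*y + 6336 splits completely over Q, which gives the Klein four-group V_4. The Galois group V_4 (4T2) has order 4, so the splitting field has degree 4 over Q.

4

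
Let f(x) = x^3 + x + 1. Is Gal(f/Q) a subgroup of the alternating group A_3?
No

The polynomial is irreducible of degree 3 over Q. Its discriminant is -31, which is not a perfect square. A Galois group lies in the alternating group exactly when the discriminant is a square in Q, so the Galois group (S_3) is not contained in A_3.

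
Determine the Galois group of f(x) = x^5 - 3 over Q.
F_20 (also written F20)

The polynomial f is an irreducible quintic over Q, so G = Gal(f/Q) is a transitive subgroup of S_5: one of C_5 (5T1, order 5), D_5 (5T2, order 10), F_20 (5T3, order 20), A_5 (5T4, order 60) or S_5 (5T5, order 120). The discriminant of f is 253125, which is not a perfect square, so G is not contained in A_5. The transitive groups of degree 5 not contained in A_5 are: F_20 (5T3, order 20), S_5 (5T5, order 120). By Dedekind's theorem, for a prime p not dividing disc(f) the degrees of the irreducible factors of f mod p form the cycle type of an element of G. Factoring f modulo the 18 such primes p <= 71 (skipping 3, 5, which divide the discriminant), each new pattern first appears at: mod 2: f = (x + 1)(x^4 + x^3 + x^2 + x + 1), pattern 4+1; mod 11: f = (x^5 + 8), pattern 5; mod 19: f = (x + 9)(x^2 + 12x + 5)(x^2 + 17x + 5), pattern 2+2+1; mod 41: f = (x + 3)(x + 7)(x + 13)(x + 29)(x + 30), pattern 1+1+1+1+1. No other pattern occurs in this range, so the set of observed cycle types is {4+1, 5, 2+2+1, 1+1+1+1+1}. The candidates containing elements of all these cycle types are F_20 (5T3) of order 20, S_5 (5T5) of order 120; the others are excluded. The observed types are precisely the cycle types that occur in F_20 (5T3). Each of the other remaining candidates has further cycle types, and by the Chebotarev density theorem the matching factorization patterns would occur for a proportion of primes equal to their share of the group: S_5 (5T5) additionally contains elements of type 3+2, 3+1+1, 2+1+1+1 (50 of its 120 elements, about 42% of primes). None of the 18 primes tested shows any such pattern (for each of these groups the chance of that is below 10^-4), which rules them out. Hence G = F_20 (5T3), of order 20.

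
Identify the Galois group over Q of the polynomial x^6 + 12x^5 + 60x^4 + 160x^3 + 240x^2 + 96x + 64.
The polynomial f is an irreducible sextic over Q, so G = Gal(f/Q) is one of the 16 transitive subgroups 6T1, ..., 6T16 of S_6. The discriminant of f is -9727331052552192, which is not a perfect square, so G is not contained in A_6. The transitive groups of degree 6 not contained in A_6 are: C_6 (6T1, order 6), S_3 (6T2, order 6), D_6 (6T3, order 12), C_3 x S_3 (6T5, order 18), A_4 x C_2 (6T6, order 24), S_4 (6T8, order 24), S_3 x S_3 (6T9, order 36), S_4 x C_2 (6T11, order 48), (S_3 x S_3) : C_2 (6T13, order 72), PGL(2,5) (6T14, order 120), S_6 (6T16, order 720). By Dedekind's theorem, for a prime p not dividing disc(f) the degrees of the irreducible factors of f mod p form the cycle type of an element of G. Factoring f modulo the 27 such primes p <= 127 (skipping 2, 3, 17, 43, which divide the discriminant), each new pattern first appears at: mod 5: f = (x^6 + 2x^5 + x + 4), pattern 6; mod 7: f = (x + 4)(x^2 + 5x + 2)(x^3 + 3x^2 + 4x + 1), pattern 3+2+1; mod 11: f = (x^2 + 4)(x^4 + x^3 + x^2 + 2x + 5), pattern 4+2; mod 13: f = (x + 5)(x + 8)(x^2 + 2x + 12)(x^2 + 10x + 1), pattern 2+2+1+1; mod 61: f = (x + 21)(x + 43)(x + 55)(x + 59)(x^2 + 17x + 47), pattern 2+1+1+1+1; mod 97: f = (x + 1)(x + 75)(x + 79)(x^3 + 51x^2 + 44x + 8), pattern 3+1+1+1; mod 113: f = (x^2 + 27x + 18)(x^2 + 102x + 36)(x^2 + 109x + 28), pattern 2+2+2; mod 127: f = (x^3 + 55x^2 + 26x + 8)(x^3 + 84x^2 + 113x + 8), pattern 3+3. No other pattern occurs in this range, so the set of observed cycle types is {6, 3+2+1, 4+2, 2+2+1+1, 2+1+1+1+1, 3+1+1+1, 2+2+2, 3+3}. The candidates containing elements of all these cycle types are (S_3 x S_3) : C_2 (6T13) of order 72, S_6 (6T16) of order 720; the others are excluded. The observed types are precisely the cycle types that occur in (S_3 x S_3) : C_2 (6T13) (apart from the identity). Each of the other remaining candidates has further cycle types, and by the Chebotarev density theorem the matching factorization patterns would occur for a proportion of primes equal to their share of the group: S_6 (6T16) additionally contains elements of type 5+1, 4+1+1 (234 of its 720 elements, about 32% of primes). None of the 27 primes tested shows any such pattern (for each of these groups the chance of that is below 10^-4), which rules them out. Hence G = (S_3 x S_3) : C_2 (6T13), of order 72.

(S_3 x S_3) : C_2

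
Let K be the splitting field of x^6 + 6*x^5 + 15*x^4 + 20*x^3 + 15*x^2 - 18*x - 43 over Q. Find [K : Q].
The degree of the splitting field over Q equals the order of the Galois group, so first determine the group. The polynomial f is an irreducible sextic over Q, so G = Gal(f/Q) is one of the 16 transitive subgroups 6T1, ..., 6T16 of S_6. The discriminant of f is 746496000000 = 864000^2, a perfect square, so G is contained in A_6. The transitive groups of degree 6 contained in A_6 are: A_4 (6T4, order 12), S_4 (6T7, order 24), (C_3 x C_3) : C_4 (6T10, order 36), PSL(2,5) (6T12, order 60), A_6 (6T15, order 360). By Dedekind's theorem, for a prime p not dividing disc(f) the degrees of the irreducible factors of f mod p form the cycle type of an element of G. Factoring f modulo the 6 such primes p <= 23 (skipping 2, 3, 5, which divide the discriminant), each new pattern first appears at: mod 7: f = (x + 5)(x^5 + x^4 + 3x^3 + 5x^2 + 4x + 4), pattern 5+1; mod 23: f = (x + 3)(x + 12)(x + 17)(x^3 + 20x^2 + 4x + 15), pattern 3+1+1+1. No other pattern occurs in this range, so the set of observed cycle types is {5+1, 3+1+1+1}. Among the candidates above, the only group containing elements of all these cycle types is A_6 (6T15) — each of A_4 (6T4), S_4 (6T7), (C_3 x C_3) : C_4 (6T10), PSL(2,5) (6T12) lacks at least one of them. Hence G = A_6 (6T15), of order 360. The Galois group A_6 (6T15) has order 360, so the splitting field has degree 360 over Q.

360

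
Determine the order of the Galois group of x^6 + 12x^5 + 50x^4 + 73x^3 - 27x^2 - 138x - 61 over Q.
The degree of the splitting field over Q equals the order of the Galois group, so first determine the group. The polynomial f is an irreducible sextic over Q, so G = Gal(f/Q) is one of the 16 transitive subgroups 6T1, ..., 6T16 of S_6. The discriminant of f is 30991489 = 5567^2, a perfect square, so G is contained in A_6. The transitive groups of degree 6 contained in A_6 are: A_4 (6T4, order 12), S_4 (6T7, order 24), (C_3 x C_3) : C_4 (6T10, order 36), PSL(2,5) (6T12, order 60), A_6 (6T15, order 360). By Dedekind's theorem, for a prime p not dividing disc(f) the degrees of the irreducible factors of f mod p form the cycle type of an element of G. Factoring f modulo the 21 such primes p <= 79 (skipping 19, which divides the discriminant), each new pattern first appears at: mod 2: f = (x + 1)(x^5 + x^4 + x^3 + x + 1), pattern 5+1; mod 7: f = (x^3 + x^2 + 3x + 5)(x^3 + 4x^2 + x + 6), pattern 3+3; mod 61: f = (x)(x + 39)(x^2 + 15x + 13)(x^2 + 19x + 12), pattern 2+2+1+1. No other pattern occurs in this range, so the set of observed cycle types is {5+1, 3+3, 2+2+1+1}. The candidates containing elements of all these cycle types are PSL(2,5) (6T12) of order 60, A_6 (6T15) of order 360; the others are excluded. The observed types are precisely the cycle types that occur in PSL(2,5) (6T12) (apart from the identity). Each of the other remaining candidates has further cycle types, and by the Chebotarev density theorem the matching factorization patterns would occur for a proportion of primes equal to their share of the group: A_6 (6T15) additionally contains elements of type 4+2, 3+1+1+1 (130 of its 360 elements, about 36% of primes). None of the 21 primes tested shows any such pattern (for each of these groups the chance of that is below 10^-4), which rules them out. Hence G = PSL(2,5) (6T12), of order 60. The Galois group PSL(2,5) (6T12) has order 60, so the splitting field has degree 60 over Q.

60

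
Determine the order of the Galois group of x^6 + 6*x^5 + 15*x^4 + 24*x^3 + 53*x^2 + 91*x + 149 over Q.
720

The degree of the splitting field over Q equals the order of the Galois group, so first determine the group. The polynomial f is an irreducible sextic over Q, so G = Gal(f/Q) is one of the 16 transitive subgroups 6T1, ..., 6T16 of S_6. The discriminant of f is -634885195288459, which is not a perfect square, so G is not contained in A_6. The transitive groups of degree 6 not contained in A_6 are: C_6 (6T1, order 6), S_3 (6T2, order 6), D_6 (6T3, order 12), C_3 x S_3 (6T5, order 18), A_4 x C_2 (6T6, order 24), S_4 (6T8, order 24), S_3 x S_3 (6T9, order 36), S_4 x C_2 (6T11, order 48), (S_3 x S_3) : C_2 (6T13, order 72), PGL(2,5) (6T14, order 120), S_6 (6T16, order 720). By Dedekind's theorem, for a prime p not dividing disc(f) the degrees of the irreducible factors of f mod p form the cycle type of an element of G. Factoring f modulo the 4 such primes p <= 7, each new pattern first appears at: mod 2: f = (x^6 + x^4 + x^2 + x + 1), pattern 6; mod 3: f = (x + 2)(x^2 + x + 2)(x^3 + 2x + 2), pattern 3+2+1; mod 5: f = (x^3 + 2x^2 + 2x + 3)(x^3 + 4x^2 + 3), pattern 3+3; mod 7: f = (x + 4)(x^5 + 2x^4 + 3x^2 + 6x + 4), pattern 5+1. No other pattern occurs in this range, so the set of observed cycle types is {6, 3+2+1, 3+3, 5+1}. Among the candidates above, the only group containing elements of all these cycle types is S_6 (6T16); every other candidate lacks at least one of them. Hence G = S_6 (6T16), of order 720. The Galois group S_6 (6T16) has order 720, so the splitting field has degree 720 over Q.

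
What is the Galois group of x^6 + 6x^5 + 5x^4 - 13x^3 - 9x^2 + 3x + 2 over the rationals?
6T12: PSL(2,5)

The polynomial f is an irreducible sextic over Q, so G = Gal(f/Q) is one of the 16 transitive subgroups 6T1, ..., 6T16 of S_6. The discriminant of f is 30991489 = 5567^2, a perfect square, so G is contained in A_6. The transitive groups of degree 6 contained in A_6 are: A_4 (6T4, order 12), S_4 (6T7, order 24), (C_3 x C_3) : C_4 (6T10, order 36), PSL(2,5) (6T12, order 60), A_6 (6T15, order 360). By Dedekind's theorem, for a prime p not dividing disc(f) the degrees of the irreducible factors of f mod p form the cycle type of an element of G. Factoring f modulo the 21 such primes p <= 79 (skipping 19, which divides the discriminant), each new pattern first appears at: mod 2: f = (x)(x^5 + x^3 + x^2 + x + 1), pattern 5+1; mod 7: f = (x^3 + x^2 + 3x + 1)(x^3 + 5x^2 + 4x + 2), pattern 3+3; mod 61: f = (x + 3)(x + 25)(x^2 + 48x + 25)(x^2 + 52x + 38), pattern 2+2+1+1. No other pattern occurs in this range, so the set of observed cycle types is {5+1, 3+3, 2+2+1+1}. The candidates containing elements of all these cycle types are PSL(2,5) (6T12) of order 60, A_6 (6T15) of order 360; the others are excluded. The observed types are precisely the cycle types that occur in PSL(2,5) (6T12) (apart from the identity). Each of the other remaining candidates has further cycle types, and by the Chebotarev density theorem the matching factorization patterns would occur for a proportion of primes equal to their share of the group: A_6 (6T15) additionally contains elements of type 4+2, 3+1+1+1 (130 of its 360 elements, about 36% of primes). None of the 21 primes tested shows any such pattern (for each of these groups the chance of that is below 10^-4), which rules them out. Hence G = PSL(2,5) (6T12), of order 60.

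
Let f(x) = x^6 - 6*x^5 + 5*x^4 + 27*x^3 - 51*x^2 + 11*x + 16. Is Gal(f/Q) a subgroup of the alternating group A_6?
Yes

The polynomial is irreducible of degree 6 over Q. Its discriminant is 30991489 = 5567^2, a perfect square. A Galois group lies in the alternating group exactly when the discriminant is a square in Q, so the Galois group (PSL(2,5)) is contained in A_6.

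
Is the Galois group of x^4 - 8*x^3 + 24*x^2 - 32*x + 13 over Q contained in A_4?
The polynomial is irreducible of degree 4 over Q. Its discriminant is -6912, which is not a perfect square. A Galois group lies in the alternating group exactly when the discriminant is a square in Q, so the Galois group (D_4) is not contained in A_4.

No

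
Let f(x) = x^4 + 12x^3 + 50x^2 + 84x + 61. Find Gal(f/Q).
The polynomial is an irreducible quartic over Q and its discriminant is 589824 = 768^2, a perfect square, so the Galois group is contained in A_4. The resolvent cubic y^3 - 50*y^2 + 764*y - 3640 splits completely over Q, which gives the Klein four-group V_4.

V_4, the Klein four-group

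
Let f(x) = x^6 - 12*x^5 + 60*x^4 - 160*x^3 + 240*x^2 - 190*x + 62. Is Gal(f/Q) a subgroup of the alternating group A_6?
No

The polynomial is irreducible of degree 6 over Q. Its discriminant is -1292992, which is not a perfect square. A Galois group lies in the alternating group exactly when the discriminant is a square in Q, so the Galois group (S_6) is not contained in A_6.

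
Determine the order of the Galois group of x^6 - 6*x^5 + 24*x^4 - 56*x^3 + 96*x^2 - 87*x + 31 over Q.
The degree of the splitting field over Q equals the order of the Galois group, so first determine the group. The polynomial f is an irreducible sextic over Q, so G = Gal(f/Q) is one of the 16 transitive subgroups 6T1, ..., 6T16 of S_6. The discriminant of f is -68755887963, which is not a perfect square, so G is not contained in A_6. The transitive groups of degree 6 not contained in A_6 are: C_6 (6T1, order 6), S_3 (6T2, order 6), D_6 (6T3, order 12), C_3 x S_3 (6T5, order 18), A_4 x C_2 (6T6, order 24), S_4 (6T8, order 24), S_3 x S_3 (6T9, order 36), S_4 x C_2 (6T11, order 48), (S_3 x S_3) : C_2 (6T13, order 72), PGL(2,5) (6T14, order 120), S_6 (6T16, order 720). By Dedekind's theorem, for a prime p not dividing disc(f) the degrees of the irreducible factors of f mod p form the cycle type of an element of G. Factoring f modulo the 33 such primes p <= 151 (skipping 3, 7, 89, which divide the discriminant), each new pattern first appears at: mod 2: f = (x^6 + x + 1), pattern 6; mod 13: f = (x + 2)(x + 3)(x + 5)(x^3 + 10x^2 + 10x + 11), pattern 3+1+1+1; mod 17: f = (x^2 + 3x + 8)(x^2 + 4x + 11)(x^2 + 4x + 16), pattern 2+2+2; mod 19: f = (x^3 + 16x^2 + 4x + 2)(x^3 + 16x^2 + 11x + 6), pattern 3+3; mod 73: f = (x + 23)(x + 35)(x + 42)(x + 53)(x + 66)(x + 67), pattern 1+1+1+1+1+1. No other pattern occurs in this range, so the set of observed cycle types is {6, 3+1+1+1, 2+2+2, 3+3, 1+1+1+1+1+1}. The candidates containing elements of all these cycle types are C_3 x S_3 (6T5) of order 18, S_3 x S_3 (6T9) of order 36, (S_3 x S_3) : C_2 (6T13) of order 72, S_6 (6T16) of order 720; the others are excluded. The observed types are precisely the cycle types that occur in C_3 x S_3 (6T5). Each of the other remaining candidates has further cycle types, and by the Chebotarev density theorem the matching factorization patterns would occur for a proportion of primes equal to their share of the group: S_3 x S_3 (6T9) additionally contains elements of type 2+2+1+1 (9 of its 36 elements, about 25% of primes); (S_3 x S_3) : C_2 (6T13) additionally contains elements of type 4+2, 3+2+1, 2+2+1+1, 2+1+1+1+1 (45 of its 72 elements, about 62% of primes); S_6 (6T16) additionally contains elements of type 5+1, 4+2, 4+1+1, 3+2+1, 2+2+1+1, 2+1+1+1+1 (504 of its 720 elements, about 70% of primes). None of the 33 primes tested shows any such pattern (for each of these groups the chance of that is below 10^-4), which rules them out. Hence G = C_3 x S_3 (6T5), of order 18. The Galois group C_3 x S_3 (6T5) has order 18, so the splitting field has degree 18 over Q.

18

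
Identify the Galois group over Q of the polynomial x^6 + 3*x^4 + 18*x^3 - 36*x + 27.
The polynomial f is an irreducible sextic over Q, so G = Gal(f/Q) is one of the 16 transitive subgroups 6T1, ..., 6T16 of S_6. The discriminant of f is -28010528989632, which is not a perfect square, so G is not contained in A_6. The transitive groups of degree 6 not contained in A_6 are: C_6 (6T1, order 6), S_3 (6T2, order 6), D_6 (6T3, order 12), C_3 x S_3 (6T5, order 18), A_4 x C_2 (6T6, order 24), S_4 (6T8, order 24), S_3 x S_3 (6T9, order 36), S_4 x C_2 (6T11, order 48), (S_3 x S_3) : C_2 (6T13, order 72), PGL(2,5) (6T14, order 120), S_6 (6T16, order 720). By Dedekind's theorem, for a prime p not dividing disc(f) the degrees of the irreducible factors of f mod p form the cycle type of an element of G. Factoring f modulo the 21 such primes p <= 89 (skipping 2, 3, 7, which divide the discriminant), each new pattern first appears at: mod 5: f = (x^6 + 3x^4 + 3x^3 + 4x + 2), pattern 6; mod 11: f = (x + 4)(x^5 + 7x^4 + 8x^3 + 8x^2 + x + 4), pattern 5+1; mod 13: f = (x + 5)(x + 12)(x^4 + 9x^3 + 11x^2 + 6x + 5), pattern 4+1+1; mod 23: f = (x + 3)(x + 16)(x^2 + 5x + 13)(x^2 + 22x + 9), pattern 2+2+1+1; mod 43: f = (x^3 + 31)(x^3 + 3x + 30), pattern 3+3; mod 61: f = (x^2 + 28x + 6)(x^2 + 46x + 20)(x^2 + 48x + 17), pattern 2+2+2. No other pattern occurs in this range, so the set of observed cycle types is {6, 5+1, 4+1+1, 2+2+1+1, 3+3, 2+2+2}. The candidates containing elements of all these cycle types are PGL(2,5) (6T14) of order 120, S_6 (6T16) of order 720; the others are excluded. The observed types are precisely the cycle types that occur in PGL(2,5) (6T14) (apart from the identity). Each of the other remaining candidates has further cycle types, and by the Chebotarev density theorem the matching factorization patterns would occur for a proportion of primes equal to their share of the group: S_6 (6T16) additionally contains elements of type 4+2, 3+2+1, 3+1+1+1, 2+1+1+1+1 (265 of its 720 elements, about 37% of primes). None of the 21 primes tested shows any such pattern (for each of these groups the chance of that is below 10^-4), which rules them out. Hence G = PGL(2,5) (6T14), of order 120.

PGL(2,5)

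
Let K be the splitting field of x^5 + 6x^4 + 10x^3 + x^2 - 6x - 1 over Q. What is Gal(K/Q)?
The polynomial f is an irreducible quintic over Q, so G = Gal(f/Q) is a transitive subgroup of S_5: one of C_5 (5T1, order 5), D_5 (5T2, order 10), F_20 (5T3, order 20), A_5 (5T4, order 60) or S_5 (5T5, order 120). The discriminant of f is 14641 = 121^2, a perfect square, so G is contained in A_5. The transitive groups of degree 5 contained in A_5 are: C_5 (5T1, order 5), D_5 (5T2, order 10), A_5 (5T4, order 60). By Dedekind's theorem, for a prime p not dividing disc(f) the degrees of the irreducible factors of f mod p form the cycle type of an element of G. Factoring f modulo the 14 such primes p <= 47 (skipping 11, which divides the discriminant), each new pattern first appears at: mod 2: f = (x^5 + x^2 + 1), pattern 5; mod 23: f = (x + 10)(x + 13)(x + 14)(x + 18)(x + 20), pattern 1+1+1+1+1. No other pattern occurs in this range, so the set of observed cycle types is {5, 1+1+1+1+1}. The candidates containing elements of all these cycle types are C_5 (5T1) of order 5, D_5 (5T2) of order 10, A_5 (5T4) of order 60; the others are excluded. The observed types are precisely the cycle types that occur in C_5 (5T1). Each of the other remaining candidates has further cycle types, and by the Chebotarev density theorem the matching factorization patterns would occur for a proportion of primes equal to their share of the group: D_5 (5T2) additionally contains elements of type 2+2+1 (5 of its 10 elements, about 50% of primes); A_5 (5T4) additionally contains elements of type 3+1+1, 2+2+1 (35 of its 60 elements, about 58% of primes). None of the 14 primes tested shows any such pattern (for each of these groups the chance of that is below 10^-4), which rules them out. Hence G = C_5 (5T1), of order 5.

C_5 (also written C5)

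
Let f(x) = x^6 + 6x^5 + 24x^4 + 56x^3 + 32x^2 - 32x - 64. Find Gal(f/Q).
The polynomial f is an irreducible sextic over Q, so G = Gal(f/Q) is one of the 16 transitive subgroups 6T1, ..., 6T16 of S_6. The discriminant of f is 870211913777152, which is not a perfect square, so G is not contained in A_6. The transitive groups of degree 6 not contained in A_6 are: C_6 (6T1, order 6), S_3 (6T2, order 6), D_6 (6T3, order 12), C_3 x S_3 (6T5, order 18), A_4 x C_2 (6T6, order 24), S_4 (6T8, order 24), S_3 x S_3 (6T9, order 36), S_4 x C_2 (6T11, order 48), (S_3 x S_3) : C_2 (6T13, order 72), PGL(2,5) (6T14, order 120), S_6 (6T16, order 720). By Dedekind's theorem, for a prime p not dividing disc(f) the degrees of the irreducible factors of f mod p form the cycle type of an element of G. Factoring f modulo the 22 such primes p <= 89 (skipping 2, 37, which divide the discriminant), each new pattern first appears at: mod 3: f = (x^3 + x^2 + x + 2)(x^3 + 2x^2 + 1), pattern 3+3; mod 5: f = (x^2 + 2)(x^2 + 2x + 3)(x^2 + 4x + 1), pattern 2+2+2; mod 17: f = (x + 4)(x + 15)(x^4 + 4x^3 + 7x^2 + 6x + 8), pattern 4+1+1; mod 67: f = (x + 10)(x + 59)(x^2 + 2x + 26)(x^2 + 2x + 66), pattern 2+2+1+1. No other pattern occurs in this range, so the set of observed cycle types is {3+3, 2+2+2, 4+1+1, 2+2+1+1}. The candidates containing elements of all these cycle types are S_4 (6T8) of order 24, S_4 x C_2 (6T11) of order 48, PGL(2,5) (6T14) of order 120, S_6 (6T16) of order 720; the others are excluded. The observed types are precisely the cycle types that occur in S_4 (6T8) (apart from the identity). Each of the other remaining candidates has further cycle types, and by the Chebotarev density theorem the matching factorization patterns would occur for a proportion of primes equal to their share of the group: S_4 x C_2 (6T11) additionally contains elements of type 6, 4+2, 2+1+1+1+1 (17 of its 48 elements, about 35% of primes); PGL(2,5) (6T14) additionally contains elements of type 6, 5+1 (44 of its 120 elements, about 37% of primes); S_6 (6T16) additionally contains elements of type 6, 5+1, 4+2, 3+2+1, 3+1+1+1, 2+1+1+1+1 (529 of its 720 elements, about 73% of primes). None of the 22 primes tested shows any such pattern (for each of these groups the chance of that is below 10^-4), which rules them out. Hence G = S_4 (6T8), of order 24.

6T8: S_4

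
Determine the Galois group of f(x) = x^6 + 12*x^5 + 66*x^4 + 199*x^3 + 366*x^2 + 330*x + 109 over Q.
C_6, the cyclic group of order 6

The polynomial f is an irreducible sextic over Q, so G = Gal(f/Q) is one of the 16 transitive subgroups 6T1, ..., 6T16 of S_6. The discriminant of f is -1691782213203, which is not a perfect square, so G is not contained in A_6. The transitive groups of degree 6 not contained in A_6 are: C_6 (6T1, order 6), S_3 (6T2, order 6), D_6 (6T3, order 12), C_3 x S_3 (6T5, order 18), A_4 x C_2 (6T6, order 24), S_4 (6T8, order 24), S_3 x S_3 (6T9, order 36), S_4 x C_2 (6T11, order 48), (S_3 x S_3) : C_2 (6T13, order 72), PGL(2,5) (6T14, order 120), S_6 (6T16, order 720). By Dedekind's theorem, for a prime p not dividing disc(f) the degrees of the irreducible factors of f mod p form the cycle type of an element of G. Factoring f modulo the 37 such primes p <= 173 (skipping 3, 73, 127, which divide the discriminant), each new pattern first appears at: mod 2: f = (x^6 + x^3 + 1), pattern 6; mod 7: f = (x^3 + 6x^2 + 4)(x^3 + 6x^2 + 2x + 1), pattern 3+3; mod 17: f = (x^2 + 5x + 5)(x^2 + 10x + 13)(x^2 + 14x + 9), pattern 2+2+2; mod 19: f = (x + 2)(x + 5)(x + 6)(x + 7)(x + 12)(x + 18), pattern 1+1+1+1+1+1. No other pattern occurs in this range, so the set of observed cycle types is {6, 3+3, 2+2+2, 1+1+1+1+1+1}. The candidates containing elements of all these cycle types are C_6 (6T1) of order 6, D_6 (6T3) of order 12, C_3 x S_3 (6T5) of order 18, A_4 x C_2 (6T6) of order 24, S_3 x S_3 (6T9) of order 36, S_4 x C_2 (6T11) of order 48, (S_3 x S_3) : C_2 (6T13) of order 72, PGL(2,5) (6T14) of order 120, S_6 (6T16) of order 720; the others are excluded. The observed types are precisely the cycle types that occur in C_6 (6T1). Each of the other remaining candidates has further cycle types, and by the Chebotarev density theorem the matching factorization patterns would occur for a proportion of primes equal to their share of the group: D_6 (6T3) additionally contains elements of type 2+2+1+1 (3 of its 12 elements, about 25% of primes); C_3 x S_3 (6T5) additionally contains elements of type 3+1+1+1 (4 of its 18 elements, about 22% of primes); A_4 x C_2 (6T6) additionally contains elements of type 2+2+1+1, 2+1+1+1+1 (6 of its 24 elements, about 25% of primes); S_3 x S_3 (6T9) additionally contains elements of type 3+1+1+1, 2+2+1+1 (13 of its 36 elements, about 36% of primes); S_4 x C_2 (6T11) additionally contains elements of type 4+2, 4+1+1, 2+2+1+1, 2+1+1+1+1 (24 of its 48 elements, about 50% of primes); (S_3 x S_3) : C_2 (6T13) additionally contains elements of type 4+2, 3+2+1, 3+1+1+1, 2+2+1+1, 2+1+1+1+1 (49 of its 72 elements, about 68% of primes); PGL(2,5) (6T14) additionally contains elements of type 5+1, 4+1+1, 2+2+1+1 (69 of its 120 elements, about 58% of primes); S_6 (6T16) additionally contains elements of type 5+1, 4+2, 4+1+1, 3+2+1, 3+1+1+1, 2+2+1+1, 2+1+1+1+1 (544 of its 720 elements, about 76% of primes). None of the 37 primes tested shows any such pattern (for each of these groups the chance of that is below 10^-4), which rules them out. Hence G = C_6 (6T1), of order 6.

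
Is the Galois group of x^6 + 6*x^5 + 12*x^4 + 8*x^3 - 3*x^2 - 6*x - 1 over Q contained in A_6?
The polynomial is irreducible of degree 6 over Q. Its discriminant is -419904, which is not a perfect square. A Galois group lies in the alternating group exactly when the discriminant is a square in Q, so the Galois group (A_4 x C_2) is not contained in A_6.

No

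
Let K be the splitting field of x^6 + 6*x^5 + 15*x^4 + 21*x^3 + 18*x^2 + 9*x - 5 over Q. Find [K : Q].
36

The degree of the splitting field over Q equals the order of the Galois group, so first determine the group. The polynomial f is an irreducible sextic over Q, so G = Gal(f/Q) is one of the 16 transitive subgroups 6T1, ..., 6T16 of S_6. The discriminant of f is 871199469, which is not a perfect square, so G is not contained in A_6. The transitive groups of degree 6 not contained in A_6 are: C_6 (6T1, order 6), S_3 (6T2, order 6), D_6 (6T3, order 12), C_3 x S_3 (6T5, order 18), A_4 x C_2 (6T6, order 24), S_4 (6T8, order 24), S_3 x S_3 (6T9, order 36), S_4 x C_2 (6T11, order 48), (S_3 x S_3) : C_2 (6T13, order 72), PGL(2,5) (6T14, order 120), S_6 (6T16, order 720). By Dedekind's theorem, for a prime p not dividing disc(f) the degrees of the irreducible factors of f mod p form the cycle type of an element of G. Factoring f modulo the 16 such primes p <= 67 (skipping 3, 7, 29, which divide the discriminant), each new pattern first appears at: mod 2: f = (x^6 + x^4 + x^3 + x + 1), pattern 6; mod 5: f = (x)(x + 4)(x^2 + 3x + 3)(x^2 + 4x + 2), pattern 2+2+1+1; mod 13: f = (x + 8)(x + 9)(x + 12)(x^3 + 3x^2 + 3x + 10), pattern 3+1+1+1; mod 19: f = (x^2 + 6x + 15)(x^2 + 8x + 1)(x^2 + 11x + 6), pattern 2+2+2; mod 67: f = (x^3 + 3x^2 + 3x + 20)(x^3 + 3x^2 + 3x + 50), pattern 3+3. No other pattern occurs in this range, so the set of observed cycle types is {6, 2+2+1+1, 3+1+1+1, 2+2+2, 3+3}. The candidates containing elements of all these cycle types are S_3 x S_3 (6T9) of order 36, (S_3 x S_3) : C_2 (6T13) of order 72, S_6 (6T16) of order 720; the others are excluded. The observed types are precisely the cycle types that occur in S_3 x S_3 (6T9) (apart from the identity). Each of the other remaining candidates has further cycle types, and by the Chebotarev density theorem the matching factorization patterns would occur for a proportion of primes equal to their share of the group: (S_3 x S_3) : C_2 (6T13) additionally contains elements of type 4+2, 3+2+1, 2+1+1+1+1 (36 of its 72 elements, about 50% of primes); S_6 (6T16) additionally contains elements of type 5+1, 4+2, 4+1+1, 3+2+1, 2+1+1+1+1 (459 of its 720 elements, about 64% of primes). None of the 16 primes tested shows any such pattern (for each of these groups the chance of that is below 10^-4), which rules them out. Hence G = S_3 x S_3 (6T9), of order 36. The Galois group S_3 x S_3 (6T9) has order 36, so the splitting field has degree 36 over Q.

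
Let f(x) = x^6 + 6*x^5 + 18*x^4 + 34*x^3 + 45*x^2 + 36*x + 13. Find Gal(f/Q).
The polynomial f is an irreducible sextic over Q, so G = Gal(f/Q) is one of the 16 transitive subgroups 6T1, ..., 6T16 of S_6. The discriminant of f is -16003008, which is not a perfect square, so G is not contained in A_6. The transitive groups of degree 6 not contained in A_6 are: C_6 (6T1, order 6), S_3 (6T2, order 6), D_6 (6T3, order 12), C_3 x S_3 (6T5, order 18), A_4 x C_2 (6T6, order 24), S_4 (6T8, order 24), S_3 x S_3 (6T9, order 36), S_4 x C_2 (6T11, order 48), (S_3 x S_3) : C_2 (6T13, order 72), PGL(2,5) (6T14, order 120), S_6 (6T16, order 720). By Dedekind's theorem, for a prime p not dividing disc(f) the degrees of the irreducible factors of f mod p form the cycle type of an element of G. Factoring f modulo the 21 such primes p <= 89 (skipping 2, 3, 7, which divide the discriminant), each new pattern first appears at: mod 5: f = (x^6 + x^5 + 3x^4 + 4x^3 + x + 3), pattern 6; mod 11: f = (x + 3)(x^5 + 3x^4 + 9x^3 + 7x^2 + 2x + 8), pattern 5+1; mod 13: f = (x)(x + 9)(x^4 + 10x^3 + 6x^2 + 6x + 4), pattern 4+1+1; mod 23: f = (x + 17)(x + 21)(x^2 + 17x + 10)(x^2 + 20x + 21), pattern 2+2+1+1; mod 43: f = (x^3 + 22x^2 + 39x + 16)(x^3 + 27x^2 + 30x + 25), pattern 3+3; mod 61: f = (x^2 + 16x + 13)(x^2 + 20x + 31)(x^2 + 31x + 2), pattern 2+2+2. No other pattern occurs in this range, so the set of observed cycle types is {6, 5+1, 4+1+1, 2+2+1+1, 3+3, 2+2+2}. The candidates containing elements of all these cycle types are PGL(2,5) (6T14) of order 120, S_6 (6T16) of order 720; the others are excluded. The observed types are precisely the cycle types that occur in PGL(2,5) (6T14) (apart from the identity). Each of the other remaining candidates has further cycle types, and by the Chebotarev density theorem the matching factorization patterns would occur for a proportion of primes equal to their share of the group: S_6 (6T16) additionally contains elements of type 4+2, 3+2+1, 3+1+1+1, 2+1+1+1+1 (265 of its 720 elements, about 37% of primes). None of the 21 primes tested shows any such pattern (for each of these groups the chance of that is below 10^-4), which rules them out. Hence G = PGL(2,5) (6T14), of order 120.

PGL(2,5) (also written S5(6))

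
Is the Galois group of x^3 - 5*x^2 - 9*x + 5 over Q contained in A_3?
The polynomial is irreducible of degree 3 over Q. Its discriminant is 10816 = 104^2, a perfect square. A Galois group lies in the alternating group exactly when the discriminant is a square in Q, so the Galois group (C_3) is contained in A_3.

Yes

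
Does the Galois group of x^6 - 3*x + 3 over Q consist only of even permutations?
No

The polynomial is irreducible of degree 6 over Q. Its discriminant is -9059283, which is not a perfect square. A Galois group lies in the alternating group exactly when the discriminant is a square in Q, so the Galois group ((S_3 x S_3) : C_2) is not contained in A_6.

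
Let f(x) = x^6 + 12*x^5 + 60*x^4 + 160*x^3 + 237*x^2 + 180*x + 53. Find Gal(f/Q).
The polynomial f is an irreducible sextic over Q, so G = Gal(f/Q) is one of the 16 transitive subgroups 6T1, ..., 6T16 of S_6. The discriminant of f is -419904, which is not a perfect square, so G is not contained in A_6. The transitive groups of degree 6 not contained in A_6 are: C_6 (6T1, order 6), S_3 (6T2, order 6), D_6 (6T3, order 12), C_3 x S_3 (6T5, order 18), A_4 x C_2 (6T6, order 24), S_4 (6T8, order 24), S_3 x S_3 (6T9, order 36), S_4 x C_2 (6T11, order 48), (S_3 x S_3) : C_2 (6T13, order 72), PGL(2,5) (6T14, order 120), S_6 (6T16, order 720). By Dedekind's theorem, for a prime p not dividing disc(f) the degrees of the irreducible factors of f mod p form the cycle type of an element of G. Factoring f modulo the 33 such primes p <= 149 (skipping 2, 3, which divide the discriminant), each new pattern first appears at: mod 5: f = (x^3 + 3x^2 + 2x + 3)(x^3 + 4x^2 + x + 1), pattern 3+3; mod 7: f = (x^6 + 5x^5 + 4x^4 + 6x^3 + 6x^2 + 5x + 4), pattern 6; mod 17: f = (x + 10)(x + 11)(x^2 + 4x + 7)(x^2 + 4x + 14), pattern 2+2+1+1; mod 19: f = (x + 5)(x + 10)(x + 13)(x + 18)(x^2 + 4x + 1), pattern 2+1+1+1+1; mod 71: f = (x^2 + 4x + 20)(x^2 + 4x + 29)(x^2 + 4x + 34), pattern 2+2+2. No other pattern occurs in this range, so the set of observed cycle types is {3+3, 6, 2+2+1+1, 2+1+1+1+1, 2+2+2}. The candidates containing elements of all these cycle types are A_4 x C_2 (6T6) of order 24, S_4 x C_2 (6T11) of order 48, (S_3 x S_3) : C_2 (6T13) of order 72, S_6 (6T16) of order 720; the others are excluded. The observed types are precisely the cycle types that occur in A_4 x C_2 (6T6) (apart from the identity). Each of the other remaining candidates has further cycle types, and by the Chebotarev density theorem the matching factorization patterns would occur for a proportion of primes equal to their share of the group: S_4 x C_2 (6T11) additionally contains elements of type 4+2, 4+1+1 (12 of its 48 elements, about 25% of primes); (S_3 x S_3) : C_2 (6T13) additionally contains elements of type 4+2, 3+2+1, 3+1+1+1 (34 of its 72 elements, about 47% of primes); S_6 (6T16) additionally contains elements of type 5+1, 4+2, 4+1+1, 3+2+1, 3+1+1+1 (484 of its 720 elements, about 67% of primes). None of the 33 primes tested shows any such pattern (for each of these groups the chance of that is below 10^-4), which rules them out. Hence G = A_4 x C_2 (6T6), of order 24.

A_4 x C_2 (order 24)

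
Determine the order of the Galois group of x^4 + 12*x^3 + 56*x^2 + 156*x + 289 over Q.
4

The degree of the splitting field over Q equals the order of the Galois group, so first determine the group. The polynomial is an irreducible quartic over Q and its discriminant is 122943744 = 11088^2, a perfect square, so the Galois group is contained in A_4. The resolvent cubic y^3 - 56*y^2 + 716*y - 1216 splits completely over Q, which gives the Klein four-group V_4. The Galois group V_4 (4T2) has order 4, so the splitting field has degree 4 over Q.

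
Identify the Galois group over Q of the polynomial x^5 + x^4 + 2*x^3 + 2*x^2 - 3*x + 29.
The polynomial f is an irreducible quintic over Q, so G = Gal(f/Q) is a transitive subgroup of S_5: one of C_5 (5T1, order 5), D_5 (5T2, order 10), F_20 (5T3, order 20), A_5 (5T4, order 60) or S_5 (5T5, order 120). The discriminant of f is 2316304384 = 48128^2, a perfect square, so G is contained in A_5. The transitive groups of degree 5 contained in A_5 are: C_5 (5T1, order 5), D_5 (5T2, order 10), A_5 (5T4, order 60). By Dedekind's theorem, for a prime p not dividing disc(f) the degrees of the irreducible factors of f mod p form the cycle type of an element of G. Factoring f modulo the 23 such primes p <= 97 (skipping 2, 47, which divide the discriminant), each new pattern first appears at: mod 3: f = (x^5 + x^4 + 2x^3 + 2x^2 + 2), pattern 5; mod 5: f = (x + 3)(x^2 + x + 2)(x^2 + 2x + 4), pattern 2+2+1; mod 83: f = (x + 5)(x + 25)(x + 31)(x + 47)(x + 59), pattern 1+1+1+1+1. No other pattern occurs in this range, so the set of observed cycle types is {5, 2+2+1, 1+1+1+1+1}. The candidates containing elements of all these cycle types are D_5 (5T2) of order 10, A_5 (5T4) of order 60; the others are excluded. The observed types are precisely the cycle types that occur in D_5 (5T2). Each of the other remaining candidates has further cycle types, and by the Chebotarev density theorem the matching factorization patterns would occur for a proportion of primes equal to their share of the group: A_5 (5T4) additionally contains elements of type 3+1+1 (20 of its 60 elements, about 33% of primes). None of the 23 primes tested shows any such pattern (for each of these groups the chance of that is below 10^-4), which rules them out. Hence G = D_5 (5T2), of order 10.

D_5 (also written D5)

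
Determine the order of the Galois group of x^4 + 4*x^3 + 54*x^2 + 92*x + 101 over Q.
12

The degree of the splitting field over Q equals the order of the Galois group, so first determine the group. The polynomial is an irreducible quartic over Q and its discriminant is 4087812096 = 63936^2, a perfect square, so the Galois group is contained in A_4. The resolvent cubic y^3 - 54*y^2 - 36*y + 11736 is irreducible over Q. An irreducible resolvent with square discriminant gives A_4. The Galois group A_4 (4T4) has order 12, so the splitting field has degree 12 over Q.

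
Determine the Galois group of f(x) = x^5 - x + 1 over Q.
The polynomial f is an irreducible quintic over Q, so G = Gal(f/Q) is a transitive subgroup of S_5: one of C_5 (5T1, order 5), D_5 (5T2, order 10), F_20 (5T3, order 20), A_5 (5T4, order 60) or S_5 (5T5, order 120). The discriminant of f is 2869, which is not a perfect square, so G is not contained in A_5. The transitive groups of degree 5 not contained in A_5 are: F_20 (5T3, order 20), S_5 (5T5, order 120). By Dedekind's theorem, for a prime p not dividing disc(f) the degrees of the irreducible factors of f mod p form the cycle type of an element of G. Factoring f modulo the first such prime p = 2, each new pattern first appears at: mod 2: f = (x^2 + x + 1)(x^3 + x^2 + 1), pattern 3+2. No other pattern occurs in this range, so the set of observed cycle types is {3+2}. Among the candidates above, the only group containing elements of all these cycle types is S_5 (5T5) — F_20 (5T3) lacks at least one of them. Hence G = S_5 (5T5), of order 120.

5T5: S_5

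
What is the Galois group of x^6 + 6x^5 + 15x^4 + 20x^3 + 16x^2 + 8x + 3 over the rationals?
The polynomial f is an irreducible sextic over Q, so G = Gal(f/Q) is one of the 16 transitive subgroups 6T1, ..., 6T16 of S_6. The discriminant of f is -61504, which is not a perfect square, so G is not contained in A_6. The transitive groups of degree 6 not contained in A_6 are: C_6 (6T1, order 6), S_3 (6T2, order 6), D_6 (6T3, order 12), C_3 x S_3 (6T5, order 18), A_4 x C_2 (6T6, order 24), S_4 (6T8, order 24), S_3 x S_3 (6T9, order 36), S_4 x C_2 (6T11, order 48), (S_3 x S_3) : C_2 (6T13, order 72), PGL(2,5) (6T14, order 120), S_6 (6T16, order 720). By Dedekind's theorem, for a prime p not dividing disc(f) the degrees of the irreducible factors of f mod p form the cycle type of an element of G. Factoring f modulo the 17 such primes p <= 67 (skipping 2, 31, which divide the discriminant), each new pattern first appears at: mod 3: f = (x)(x + 2)(x^4 + x^3 + x^2 + 1), pattern 4+1+1; mod 5: f = (x^3 + 4x + 2)(x^3 + x^2 + x + 4), pattern 3+3; mod 7: f = (x^6 + 6x^5 + x^4 + 6x^3 + 2x^2 + x + 3), pattern 6; mod 11: f = (x^2 + x + 7)(x^2 + 2x + 10)(x^2 + 3x + 9), pattern 2+2+2; mod 13: f = (x^2 + 2x + 7)(x^4 + 4x^3 + 5x + 6), pattern 4+2; mod 37: f = (x + 6)(x + 33)(x^2 + 11x + 26)(x^2 + 30x + 8), pattern 2+2+1+1; mod 47: f = (x + 6)(x + 10)(x + 39)(x + 43)(x^2 + 2x + 13), pattern 2+1+1+1+1. No other pattern occurs in this range, so the set of observed cycle types is {4+1+1, 3+3, 6, 2+2+2, 4+2, 2+2+1+1, 2+1+1+1+1}. The candidates containing elements of all these cycle types are S_4 x C_2 (6T11) of order 48, S_6 (6T16) of order 720; the others are excluded. The observed types are precisely the cycle types that occur in S_4 x C_2 (6T11) (apart from the identity). Each of the other remaining candidates has further cycle types, and by the Chebotarev density theorem the matching factorization patterns would occur for a proportion of primes equal to their share of the group: S_6 (6T16) additionally contains elements of type 5+1, 3+2+1, 3+1+1+1 (304 of its 720 elements, about 42% of primes). None of the 17 primes tested shows any such pattern (for each of these groups the chance of that is below 10^-4), which rules them out. Hence G = S_4 x C_2 (6T11), of order 48.

S_4 x C_2 (order 48)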